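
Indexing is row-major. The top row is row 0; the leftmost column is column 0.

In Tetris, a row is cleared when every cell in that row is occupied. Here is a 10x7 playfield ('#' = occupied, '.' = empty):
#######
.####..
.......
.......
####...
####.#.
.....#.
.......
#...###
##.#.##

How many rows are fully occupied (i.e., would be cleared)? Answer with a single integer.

Check each row:
  row 0: 0 empty cells -> FULL (clear)
  row 1: 3 empty cells -> not full
  row 2: 7 empty cells -> not full
  row 3: 7 empty cells -> not full
  row 4: 3 empty cells -> not full
  row 5: 2 empty cells -> not full
  row 6: 6 empty cells -> not full
  row 7: 7 empty cells -> not full
  row 8: 3 empty cells -> not full
  row 9: 2 empty cells -> not full
Total rows cleared: 1

Answer: 1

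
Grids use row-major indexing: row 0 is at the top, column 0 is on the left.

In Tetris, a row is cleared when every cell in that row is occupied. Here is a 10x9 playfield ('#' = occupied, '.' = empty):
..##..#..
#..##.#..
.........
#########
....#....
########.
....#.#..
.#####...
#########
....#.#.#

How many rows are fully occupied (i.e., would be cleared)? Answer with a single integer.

Check each row:
  row 0: 6 empty cells -> not full
  row 1: 5 empty cells -> not full
  row 2: 9 empty cells -> not full
  row 3: 0 empty cells -> FULL (clear)
  row 4: 8 empty cells -> not full
  row 5: 1 empty cell -> not full
  row 6: 7 empty cells -> not full
  row 7: 4 empty cells -> not full
  row 8: 0 empty cells -> FULL (clear)
  row 9: 6 empty cells -> not full
Total rows cleared: 2

Answer: 2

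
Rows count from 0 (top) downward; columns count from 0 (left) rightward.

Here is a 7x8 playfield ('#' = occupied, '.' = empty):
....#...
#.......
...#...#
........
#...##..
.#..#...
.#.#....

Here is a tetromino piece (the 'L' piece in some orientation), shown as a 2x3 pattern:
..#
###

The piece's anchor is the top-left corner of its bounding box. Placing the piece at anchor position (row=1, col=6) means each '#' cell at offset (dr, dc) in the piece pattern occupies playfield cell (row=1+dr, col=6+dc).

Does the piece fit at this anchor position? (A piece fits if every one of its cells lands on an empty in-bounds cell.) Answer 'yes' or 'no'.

Answer: no

Derivation:
Check each piece cell at anchor (1, 6):
  offset (0,2) -> (1,8): out of bounds -> FAIL
  offset (1,0) -> (2,6): empty -> OK
  offset (1,1) -> (2,7): occupied ('#') -> FAIL
  offset (1,2) -> (2,8): out of bounds -> FAIL
All cells valid: no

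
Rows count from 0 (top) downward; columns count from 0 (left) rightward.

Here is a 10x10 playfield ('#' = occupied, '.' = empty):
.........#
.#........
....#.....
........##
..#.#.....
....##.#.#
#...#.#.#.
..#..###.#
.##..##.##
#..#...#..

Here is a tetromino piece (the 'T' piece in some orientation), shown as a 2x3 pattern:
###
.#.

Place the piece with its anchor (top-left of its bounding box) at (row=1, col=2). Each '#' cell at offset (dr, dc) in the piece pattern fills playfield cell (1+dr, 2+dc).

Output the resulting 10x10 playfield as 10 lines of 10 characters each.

Answer: .........#
.####.....
...##.....
........##
..#.#.....
....##.#.#
#...#.#.#.
..#..###.#
.##..##.##
#..#...#..

Derivation:
Fill (1+0,2+0) = (1,2)
Fill (1+0,2+1) = (1,3)
Fill (1+0,2+2) = (1,4)
Fill (1+1,2+1) = (2,3)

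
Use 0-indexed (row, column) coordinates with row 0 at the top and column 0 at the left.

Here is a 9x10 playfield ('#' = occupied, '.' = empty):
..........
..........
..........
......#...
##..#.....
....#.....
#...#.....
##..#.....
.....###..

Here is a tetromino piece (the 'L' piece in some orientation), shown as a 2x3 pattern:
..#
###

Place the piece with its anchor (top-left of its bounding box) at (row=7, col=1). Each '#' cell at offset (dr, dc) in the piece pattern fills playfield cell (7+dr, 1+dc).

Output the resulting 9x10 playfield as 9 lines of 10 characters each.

Fill (7+0,1+2) = (7,3)
Fill (7+1,1+0) = (8,1)
Fill (7+1,1+1) = (8,2)
Fill (7+1,1+2) = (8,3)

Answer: ..........
..........
..........
......#...
##..#.....
....#.....
#...#.....
##.##.....
.###.###..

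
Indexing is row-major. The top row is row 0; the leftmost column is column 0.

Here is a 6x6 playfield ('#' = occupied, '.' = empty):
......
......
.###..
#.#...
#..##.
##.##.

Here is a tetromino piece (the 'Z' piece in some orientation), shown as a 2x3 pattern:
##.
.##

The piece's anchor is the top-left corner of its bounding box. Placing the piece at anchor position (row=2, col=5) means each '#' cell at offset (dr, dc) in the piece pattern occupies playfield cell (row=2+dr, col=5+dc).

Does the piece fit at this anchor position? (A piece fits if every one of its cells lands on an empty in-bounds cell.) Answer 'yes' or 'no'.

Check each piece cell at anchor (2, 5):
  offset (0,0) -> (2,5): empty -> OK
  offset (0,1) -> (2,6): out of bounds -> FAIL
  offset (1,1) -> (3,6): out of bounds -> FAIL
  offset (1,2) -> (3,7): out of bounds -> FAIL
All cells valid: no

Answer: no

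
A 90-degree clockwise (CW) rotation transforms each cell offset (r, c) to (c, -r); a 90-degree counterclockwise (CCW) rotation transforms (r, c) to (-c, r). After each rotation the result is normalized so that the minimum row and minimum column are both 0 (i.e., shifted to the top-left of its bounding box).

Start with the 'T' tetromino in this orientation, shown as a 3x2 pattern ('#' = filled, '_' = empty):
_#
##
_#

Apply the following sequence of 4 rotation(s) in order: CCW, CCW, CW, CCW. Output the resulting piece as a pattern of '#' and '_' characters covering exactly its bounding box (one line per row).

Start:
_#
##
_#
After rotation 1 (CCW):
###
_#_
After rotation 2 (CCW):
#_
##
#_
After rotation 3 (CW):
###
_#_
After rotation 4 (CCW):
#_
##
#_

Answer: #_
##
#_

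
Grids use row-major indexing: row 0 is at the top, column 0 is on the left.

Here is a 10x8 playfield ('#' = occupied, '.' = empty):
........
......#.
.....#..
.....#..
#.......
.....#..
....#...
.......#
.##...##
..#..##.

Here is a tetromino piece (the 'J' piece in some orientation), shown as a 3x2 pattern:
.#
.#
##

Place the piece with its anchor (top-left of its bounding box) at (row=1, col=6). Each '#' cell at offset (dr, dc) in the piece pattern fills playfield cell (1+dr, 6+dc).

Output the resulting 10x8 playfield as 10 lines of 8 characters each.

Answer: ........
......##
.....#.#
.....###
#.......
.....#..
....#...
.......#
.##...##
..#..##.

Derivation:
Fill (1+0,6+1) = (1,7)
Fill (1+1,6+1) = (2,7)
Fill (1+2,6+0) = (3,6)
Fill (1+2,6+1) = (3,7)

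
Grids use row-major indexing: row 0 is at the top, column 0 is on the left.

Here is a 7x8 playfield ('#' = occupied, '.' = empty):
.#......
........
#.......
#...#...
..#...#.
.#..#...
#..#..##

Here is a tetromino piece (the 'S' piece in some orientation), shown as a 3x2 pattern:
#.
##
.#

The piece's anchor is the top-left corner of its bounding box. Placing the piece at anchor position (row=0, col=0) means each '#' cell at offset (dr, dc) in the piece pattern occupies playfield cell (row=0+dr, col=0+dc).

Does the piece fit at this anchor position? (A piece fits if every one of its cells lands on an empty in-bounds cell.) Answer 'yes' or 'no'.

Check each piece cell at anchor (0, 0):
  offset (0,0) -> (0,0): empty -> OK
  offset (1,0) -> (1,0): empty -> OK
  offset (1,1) -> (1,1): empty -> OK
  offset (2,1) -> (2,1): empty -> OK
All cells valid: yes

Answer: yes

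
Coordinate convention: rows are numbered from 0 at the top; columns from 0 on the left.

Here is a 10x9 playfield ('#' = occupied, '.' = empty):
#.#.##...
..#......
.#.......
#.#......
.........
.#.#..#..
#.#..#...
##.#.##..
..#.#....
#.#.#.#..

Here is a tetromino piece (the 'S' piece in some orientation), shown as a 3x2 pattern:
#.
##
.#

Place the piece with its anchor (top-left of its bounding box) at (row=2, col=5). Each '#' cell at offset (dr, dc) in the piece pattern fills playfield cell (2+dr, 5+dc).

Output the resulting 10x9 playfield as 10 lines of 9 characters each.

Answer: #.#.##...
..#......
.#...#...
#.#..##..
......#..
.#.#..#..
#.#..#...
##.#.##..
..#.#....
#.#.#.#..

Derivation:
Fill (2+0,5+0) = (2,5)
Fill (2+1,5+0) = (3,5)
Fill (2+1,5+1) = (3,6)
Fill (2+2,5+1) = (4,6)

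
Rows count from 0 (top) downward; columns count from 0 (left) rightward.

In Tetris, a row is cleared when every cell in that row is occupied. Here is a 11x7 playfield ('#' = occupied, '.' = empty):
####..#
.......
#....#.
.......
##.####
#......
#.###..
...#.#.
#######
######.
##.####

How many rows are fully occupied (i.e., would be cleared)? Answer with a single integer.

Answer: 1

Derivation:
Check each row:
  row 0: 2 empty cells -> not full
  row 1: 7 empty cells -> not full
  row 2: 5 empty cells -> not full
  row 3: 7 empty cells -> not full
  row 4: 1 empty cell -> not full
  row 5: 6 empty cells -> not full
  row 6: 3 empty cells -> not full
  row 7: 5 empty cells -> not full
  row 8: 0 empty cells -> FULL (clear)
  row 9: 1 empty cell -> not full
  row 10: 1 empty cell -> not full
Total rows cleared: 1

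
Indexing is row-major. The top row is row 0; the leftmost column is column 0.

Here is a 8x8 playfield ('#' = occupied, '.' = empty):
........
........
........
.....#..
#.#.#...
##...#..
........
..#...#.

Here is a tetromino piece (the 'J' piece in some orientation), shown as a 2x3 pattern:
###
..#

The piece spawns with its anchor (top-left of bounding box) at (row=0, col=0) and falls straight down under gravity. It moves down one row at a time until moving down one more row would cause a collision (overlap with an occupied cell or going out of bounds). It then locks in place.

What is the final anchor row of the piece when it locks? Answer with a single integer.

Spawn at (row=0, col=0). Try each row:
  row 0: fits
  row 1: fits
  row 2: fits
  row 3: blocked -> lock at row 2

Answer: 2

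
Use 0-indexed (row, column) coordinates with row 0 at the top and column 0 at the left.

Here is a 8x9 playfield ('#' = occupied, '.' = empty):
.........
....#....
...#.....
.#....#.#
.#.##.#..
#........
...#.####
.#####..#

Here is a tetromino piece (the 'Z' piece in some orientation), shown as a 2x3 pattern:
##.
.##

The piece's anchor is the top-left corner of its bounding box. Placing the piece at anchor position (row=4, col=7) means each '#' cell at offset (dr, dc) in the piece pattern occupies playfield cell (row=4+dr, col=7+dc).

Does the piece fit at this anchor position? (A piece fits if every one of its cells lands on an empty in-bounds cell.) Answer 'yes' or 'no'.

Answer: no

Derivation:
Check each piece cell at anchor (4, 7):
  offset (0,0) -> (4,7): empty -> OK
  offset (0,1) -> (4,8): empty -> OK
  offset (1,1) -> (5,8): empty -> OK
  offset (1,2) -> (5,9): out of bounds -> FAIL
All cells valid: no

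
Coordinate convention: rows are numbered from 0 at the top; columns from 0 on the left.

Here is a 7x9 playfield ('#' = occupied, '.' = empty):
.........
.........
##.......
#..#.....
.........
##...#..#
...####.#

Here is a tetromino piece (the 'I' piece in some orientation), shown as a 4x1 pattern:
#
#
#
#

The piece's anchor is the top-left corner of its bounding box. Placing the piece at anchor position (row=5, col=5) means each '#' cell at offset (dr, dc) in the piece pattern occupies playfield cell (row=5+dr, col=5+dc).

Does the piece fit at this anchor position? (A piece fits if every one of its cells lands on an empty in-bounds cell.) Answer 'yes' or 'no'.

Check each piece cell at anchor (5, 5):
  offset (0,0) -> (5,5): occupied ('#') -> FAIL
  offset (1,0) -> (6,5): occupied ('#') -> FAIL
  offset (2,0) -> (7,5): out of bounds -> FAIL
  offset (3,0) -> (8,5): out of bounds -> FAIL
All cells valid: no

Answer: no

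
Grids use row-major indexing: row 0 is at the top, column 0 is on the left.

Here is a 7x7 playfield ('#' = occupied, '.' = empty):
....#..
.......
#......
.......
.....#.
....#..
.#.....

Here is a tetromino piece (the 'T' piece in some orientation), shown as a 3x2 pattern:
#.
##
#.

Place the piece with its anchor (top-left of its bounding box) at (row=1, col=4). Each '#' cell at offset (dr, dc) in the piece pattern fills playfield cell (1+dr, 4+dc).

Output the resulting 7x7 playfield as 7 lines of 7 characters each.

Answer: ....#..
....#..
#...##.
....#..
.....#.
....#..
.#.....

Derivation:
Fill (1+0,4+0) = (1,4)
Fill (1+1,4+0) = (2,4)
Fill (1+1,4+1) = (2,5)
Fill (1+2,4+0) = (3,4)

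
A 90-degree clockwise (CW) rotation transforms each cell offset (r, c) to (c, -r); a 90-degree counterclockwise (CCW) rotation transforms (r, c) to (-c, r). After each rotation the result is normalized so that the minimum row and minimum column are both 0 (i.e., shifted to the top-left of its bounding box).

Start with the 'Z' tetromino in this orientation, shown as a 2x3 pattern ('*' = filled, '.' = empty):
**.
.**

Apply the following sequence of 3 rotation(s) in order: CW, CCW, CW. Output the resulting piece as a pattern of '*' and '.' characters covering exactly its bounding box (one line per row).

Answer: .*
**
*.

Derivation:
Start:
**.
.**
After rotation 1 (CW):
.*
**
*.
After rotation 2 (CCW):
**.
.**
After rotation 3 (CW):
.*
**
*.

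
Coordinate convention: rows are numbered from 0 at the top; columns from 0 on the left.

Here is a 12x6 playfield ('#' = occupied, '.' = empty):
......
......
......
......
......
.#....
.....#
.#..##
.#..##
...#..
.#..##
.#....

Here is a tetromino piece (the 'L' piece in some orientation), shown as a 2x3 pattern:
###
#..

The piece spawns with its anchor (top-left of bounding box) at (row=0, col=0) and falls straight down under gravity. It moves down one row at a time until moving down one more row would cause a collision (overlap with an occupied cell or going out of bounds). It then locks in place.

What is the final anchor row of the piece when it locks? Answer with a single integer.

Spawn at (row=0, col=0). Try each row:
  row 0: fits
  row 1: fits
  row 2: fits
  row 3: fits
  row 4: fits
  row 5: blocked -> lock at row 4

Answer: 4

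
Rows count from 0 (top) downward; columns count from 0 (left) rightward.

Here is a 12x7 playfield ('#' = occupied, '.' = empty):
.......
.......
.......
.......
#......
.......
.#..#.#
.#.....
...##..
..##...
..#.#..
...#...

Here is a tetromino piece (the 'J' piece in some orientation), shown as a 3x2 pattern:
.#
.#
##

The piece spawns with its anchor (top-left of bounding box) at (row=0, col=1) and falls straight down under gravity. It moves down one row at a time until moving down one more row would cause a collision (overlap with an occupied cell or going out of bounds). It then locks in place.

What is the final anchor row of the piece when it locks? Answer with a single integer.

Answer: 3

Derivation:
Spawn at (row=0, col=1). Try each row:
  row 0: fits
  row 1: fits
  row 2: fits
  row 3: fits
  row 4: blocked -> lock at row 3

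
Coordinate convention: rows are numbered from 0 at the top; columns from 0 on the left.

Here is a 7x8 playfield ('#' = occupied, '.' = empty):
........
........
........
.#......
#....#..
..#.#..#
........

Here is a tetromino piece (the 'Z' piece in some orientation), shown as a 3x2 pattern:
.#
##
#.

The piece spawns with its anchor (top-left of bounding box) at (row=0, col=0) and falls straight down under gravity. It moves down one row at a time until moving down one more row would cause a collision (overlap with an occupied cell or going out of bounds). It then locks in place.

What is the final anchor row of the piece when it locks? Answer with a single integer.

Answer: 1

Derivation:
Spawn at (row=0, col=0). Try each row:
  row 0: fits
  row 1: fits
  row 2: blocked -> lock at row 1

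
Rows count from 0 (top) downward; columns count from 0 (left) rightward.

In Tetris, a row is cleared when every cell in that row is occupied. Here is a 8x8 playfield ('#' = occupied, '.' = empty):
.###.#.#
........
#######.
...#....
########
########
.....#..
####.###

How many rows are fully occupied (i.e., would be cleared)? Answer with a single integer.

Check each row:
  row 0: 3 empty cells -> not full
  row 1: 8 empty cells -> not full
  row 2: 1 empty cell -> not full
  row 3: 7 empty cells -> not full
  row 4: 0 empty cells -> FULL (clear)
  row 5: 0 empty cells -> FULL (clear)
  row 6: 7 empty cells -> not full
  row 7: 1 empty cell -> not full
Total rows cleared: 2

Answer: 2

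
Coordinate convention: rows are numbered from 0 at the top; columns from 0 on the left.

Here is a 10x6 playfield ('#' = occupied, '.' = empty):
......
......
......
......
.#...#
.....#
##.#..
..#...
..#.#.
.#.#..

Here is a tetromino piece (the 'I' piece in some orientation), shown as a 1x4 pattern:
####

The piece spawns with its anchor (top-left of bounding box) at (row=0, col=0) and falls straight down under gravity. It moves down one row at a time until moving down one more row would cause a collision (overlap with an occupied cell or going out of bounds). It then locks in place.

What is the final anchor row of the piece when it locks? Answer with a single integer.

Spawn at (row=0, col=0). Try each row:
  row 0: fits
  row 1: fits
  row 2: fits
  row 3: fits
  row 4: blocked -> lock at row 3

Answer: 3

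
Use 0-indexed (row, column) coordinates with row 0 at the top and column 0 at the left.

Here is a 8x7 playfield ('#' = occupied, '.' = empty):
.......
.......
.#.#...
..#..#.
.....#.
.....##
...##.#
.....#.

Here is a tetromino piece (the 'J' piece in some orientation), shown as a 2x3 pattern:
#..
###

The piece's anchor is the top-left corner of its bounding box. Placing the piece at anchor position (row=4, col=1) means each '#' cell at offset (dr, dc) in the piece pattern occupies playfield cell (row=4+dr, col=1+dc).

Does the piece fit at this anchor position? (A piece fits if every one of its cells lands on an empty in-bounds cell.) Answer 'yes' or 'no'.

Answer: yes

Derivation:
Check each piece cell at anchor (4, 1):
  offset (0,0) -> (4,1): empty -> OK
  offset (1,0) -> (5,1): empty -> OK
  offset (1,1) -> (5,2): empty -> OK
  offset (1,2) -> (5,3): empty -> OK
All cells valid: yes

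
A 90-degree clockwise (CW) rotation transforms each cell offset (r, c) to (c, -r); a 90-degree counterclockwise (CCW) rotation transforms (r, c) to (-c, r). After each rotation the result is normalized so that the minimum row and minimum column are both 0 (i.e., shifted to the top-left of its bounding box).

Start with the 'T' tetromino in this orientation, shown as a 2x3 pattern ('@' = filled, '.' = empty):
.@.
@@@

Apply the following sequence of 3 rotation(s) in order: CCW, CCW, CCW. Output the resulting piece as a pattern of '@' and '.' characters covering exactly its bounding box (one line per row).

Start:
.@.
@@@
After rotation 1 (CCW):
.@
@@
.@
After rotation 2 (CCW):
@@@
.@.
After rotation 3 (CCW):
@.
@@
@.

Answer: @.
@@
@.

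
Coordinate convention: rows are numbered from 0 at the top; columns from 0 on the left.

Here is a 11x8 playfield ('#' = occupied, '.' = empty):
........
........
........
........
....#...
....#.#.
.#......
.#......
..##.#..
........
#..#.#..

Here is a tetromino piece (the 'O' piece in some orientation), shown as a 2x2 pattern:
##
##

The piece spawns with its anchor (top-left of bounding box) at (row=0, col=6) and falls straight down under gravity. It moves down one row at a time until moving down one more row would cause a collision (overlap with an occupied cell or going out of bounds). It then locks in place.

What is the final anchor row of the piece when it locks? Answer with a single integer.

Answer: 3

Derivation:
Spawn at (row=0, col=6). Try each row:
  row 0: fits
  row 1: fits
  row 2: fits
  row 3: fits
  row 4: blocked -> lock at row 3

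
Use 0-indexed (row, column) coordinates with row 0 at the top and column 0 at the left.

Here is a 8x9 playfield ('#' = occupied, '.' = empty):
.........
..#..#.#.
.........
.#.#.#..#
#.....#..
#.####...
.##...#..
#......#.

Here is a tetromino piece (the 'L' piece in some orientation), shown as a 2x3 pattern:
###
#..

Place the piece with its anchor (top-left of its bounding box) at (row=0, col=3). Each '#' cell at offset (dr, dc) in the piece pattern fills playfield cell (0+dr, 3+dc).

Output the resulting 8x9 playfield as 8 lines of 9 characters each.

Answer: ...###...
..##.#.#.
.........
.#.#.#..#
#.....#..
#.####...
.##...#..
#......#.

Derivation:
Fill (0+0,3+0) = (0,3)
Fill (0+0,3+1) = (0,4)
Fill (0+0,3+2) = (0,5)
Fill (0+1,3+0) = (1,3)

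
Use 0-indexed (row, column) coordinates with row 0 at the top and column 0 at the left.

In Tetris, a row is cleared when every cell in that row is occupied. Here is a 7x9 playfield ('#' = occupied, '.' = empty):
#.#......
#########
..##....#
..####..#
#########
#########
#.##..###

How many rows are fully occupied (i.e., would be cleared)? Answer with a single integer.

Check each row:
  row 0: 7 empty cells -> not full
  row 1: 0 empty cells -> FULL (clear)
  row 2: 6 empty cells -> not full
  row 3: 4 empty cells -> not full
  row 4: 0 empty cells -> FULL (clear)
  row 5: 0 empty cells -> FULL (clear)
  row 6: 3 empty cells -> not full
Total rows cleared: 3

Answer: 3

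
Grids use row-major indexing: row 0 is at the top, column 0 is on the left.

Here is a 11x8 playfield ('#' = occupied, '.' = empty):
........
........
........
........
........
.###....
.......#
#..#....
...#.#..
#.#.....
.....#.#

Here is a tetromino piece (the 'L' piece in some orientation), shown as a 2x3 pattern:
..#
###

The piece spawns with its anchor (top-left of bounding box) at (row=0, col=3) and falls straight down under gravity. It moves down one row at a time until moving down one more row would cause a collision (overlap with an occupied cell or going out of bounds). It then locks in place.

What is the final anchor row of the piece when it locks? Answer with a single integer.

Answer: 3

Derivation:
Spawn at (row=0, col=3). Try each row:
  row 0: fits
  row 1: fits
  row 2: fits
  row 3: fits
  row 4: blocked -> lock at row 3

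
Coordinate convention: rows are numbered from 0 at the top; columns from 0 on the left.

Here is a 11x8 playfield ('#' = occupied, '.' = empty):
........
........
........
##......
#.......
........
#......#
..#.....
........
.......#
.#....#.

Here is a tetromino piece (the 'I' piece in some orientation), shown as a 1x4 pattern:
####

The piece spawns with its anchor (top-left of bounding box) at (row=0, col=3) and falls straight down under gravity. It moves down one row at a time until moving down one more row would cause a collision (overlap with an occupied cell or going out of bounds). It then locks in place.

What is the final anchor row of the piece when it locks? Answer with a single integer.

Spawn at (row=0, col=3). Try each row:
  row 0: fits
  row 1: fits
  row 2: fits
  row 3: fits
  row 4: fits
  row 5: fits
  row 6: fits
  row 7: fits
  row 8: fits
  row 9: fits
  row 10: blocked -> lock at row 9

Answer: 9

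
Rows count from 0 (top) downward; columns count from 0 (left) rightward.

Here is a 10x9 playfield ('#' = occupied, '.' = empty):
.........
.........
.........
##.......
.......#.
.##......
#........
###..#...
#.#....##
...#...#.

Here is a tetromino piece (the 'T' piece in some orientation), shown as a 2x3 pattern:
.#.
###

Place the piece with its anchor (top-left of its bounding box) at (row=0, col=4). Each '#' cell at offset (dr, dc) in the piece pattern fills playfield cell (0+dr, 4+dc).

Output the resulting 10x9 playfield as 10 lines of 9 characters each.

Fill (0+0,4+1) = (0,5)
Fill (0+1,4+0) = (1,4)
Fill (0+1,4+1) = (1,5)
Fill (0+1,4+2) = (1,6)

Answer: .....#...
....###..
.........
##.......
.......#.
.##......
#........
###..#...
#.#....##
...#...#.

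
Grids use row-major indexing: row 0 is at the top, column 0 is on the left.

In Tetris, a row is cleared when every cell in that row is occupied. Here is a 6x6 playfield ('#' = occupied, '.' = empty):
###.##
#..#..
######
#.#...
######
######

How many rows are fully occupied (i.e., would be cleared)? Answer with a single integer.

Answer: 3

Derivation:
Check each row:
  row 0: 1 empty cell -> not full
  row 1: 4 empty cells -> not full
  row 2: 0 empty cells -> FULL (clear)
  row 3: 4 empty cells -> not full
  row 4: 0 empty cells -> FULL (clear)
  row 5: 0 empty cells -> FULL (clear)
Total rows cleared: 3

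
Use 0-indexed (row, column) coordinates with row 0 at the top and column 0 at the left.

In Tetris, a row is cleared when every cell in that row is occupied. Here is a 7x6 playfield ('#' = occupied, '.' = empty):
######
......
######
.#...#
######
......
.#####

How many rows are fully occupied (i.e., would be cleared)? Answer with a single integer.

Check each row:
  row 0: 0 empty cells -> FULL (clear)
  row 1: 6 empty cells -> not full
  row 2: 0 empty cells -> FULL (clear)
  row 3: 4 empty cells -> not full
  row 4: 0 empty cells -> FULL (clear)
  row 5: 6 empty cells -> not full
  row 6: 1 empty cell -> not full
Total rows cleared: 3

Answer: 3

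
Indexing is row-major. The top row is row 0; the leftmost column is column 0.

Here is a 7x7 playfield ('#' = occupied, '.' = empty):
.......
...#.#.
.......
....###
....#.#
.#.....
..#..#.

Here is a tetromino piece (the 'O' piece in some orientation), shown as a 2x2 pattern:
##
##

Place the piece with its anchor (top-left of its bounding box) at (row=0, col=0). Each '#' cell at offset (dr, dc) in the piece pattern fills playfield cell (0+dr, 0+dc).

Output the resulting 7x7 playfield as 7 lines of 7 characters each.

Fill (0+0,0+0) = (0,0)
Fill (0+0,0+1) = (0,1)
Fill (0+1,0+0) = (1,0)
Fill (0+1,0+1) = (1,1)

Answer: ##.....
##.#.#.
.......
....###
....#.#
.#.....
..#..#.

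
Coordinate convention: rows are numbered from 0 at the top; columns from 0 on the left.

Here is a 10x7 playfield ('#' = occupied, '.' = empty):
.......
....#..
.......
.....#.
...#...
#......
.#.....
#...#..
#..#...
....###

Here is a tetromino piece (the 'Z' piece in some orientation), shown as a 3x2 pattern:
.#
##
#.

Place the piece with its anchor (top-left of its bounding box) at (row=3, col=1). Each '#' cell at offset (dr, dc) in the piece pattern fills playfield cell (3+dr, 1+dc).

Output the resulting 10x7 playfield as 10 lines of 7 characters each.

Answer: .......
....#..
.......
..#..#.
.###...
##.....
.#.....
#...#..
#..#...
....###

Derivation:
Fill (3+0,1+1) = (3,2)
Fill (3+1,1+0) = (4,1)
Fill (3+1,1+1) = (4,2)
Fill (3+2,1+0) = (5,1)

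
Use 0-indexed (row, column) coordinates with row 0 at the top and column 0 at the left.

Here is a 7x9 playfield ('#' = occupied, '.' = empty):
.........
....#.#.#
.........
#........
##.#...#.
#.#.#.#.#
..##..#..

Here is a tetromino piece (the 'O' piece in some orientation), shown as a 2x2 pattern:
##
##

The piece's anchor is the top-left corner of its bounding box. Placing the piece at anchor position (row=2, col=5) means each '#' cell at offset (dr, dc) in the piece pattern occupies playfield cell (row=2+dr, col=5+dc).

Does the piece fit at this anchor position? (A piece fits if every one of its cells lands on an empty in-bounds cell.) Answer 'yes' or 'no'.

Check each piece cell at anchor (2, 5):
  offset (0,0) -> (2,5): empty -> OK
  offset (0,1) -> (2,6): empty -> OK
  offset (1,0) -> (3,5): empty -> OK
  offset (1,1) -> (3,6): empty -> OK
All cells valid: yes

Answer: yes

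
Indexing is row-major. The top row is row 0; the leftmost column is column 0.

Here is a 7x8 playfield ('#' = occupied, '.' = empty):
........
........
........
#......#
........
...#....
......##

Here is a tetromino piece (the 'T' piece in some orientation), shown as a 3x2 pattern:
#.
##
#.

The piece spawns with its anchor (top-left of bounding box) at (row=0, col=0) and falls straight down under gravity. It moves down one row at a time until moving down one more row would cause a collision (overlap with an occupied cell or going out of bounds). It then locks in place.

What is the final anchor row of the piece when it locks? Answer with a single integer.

Spawn at (row=0, col=0). Try each row:
  row 0: fits
  row 1: blocked -> lock at row 0

Answer: 0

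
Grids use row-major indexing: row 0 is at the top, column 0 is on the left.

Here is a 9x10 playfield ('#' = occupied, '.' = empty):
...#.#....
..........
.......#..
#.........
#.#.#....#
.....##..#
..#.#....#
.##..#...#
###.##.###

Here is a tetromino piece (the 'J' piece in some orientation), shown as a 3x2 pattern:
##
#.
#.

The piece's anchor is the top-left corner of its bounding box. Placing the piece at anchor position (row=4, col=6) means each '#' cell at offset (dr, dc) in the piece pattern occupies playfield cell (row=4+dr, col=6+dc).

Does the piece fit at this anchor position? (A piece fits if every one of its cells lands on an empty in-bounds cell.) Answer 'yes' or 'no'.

Answer: no

Derivation:
Check each piece cell at anchor (4, 6):
  offset (0,0) -> (4,6): empty -> OK
  offset (0,1) -> (4,7): empty -> OK
  offset (1,0) -> (5,6): occupied ('#') -> FAIL
  offset (2,0) -> (6,6): empty -> OK
All cells valid: no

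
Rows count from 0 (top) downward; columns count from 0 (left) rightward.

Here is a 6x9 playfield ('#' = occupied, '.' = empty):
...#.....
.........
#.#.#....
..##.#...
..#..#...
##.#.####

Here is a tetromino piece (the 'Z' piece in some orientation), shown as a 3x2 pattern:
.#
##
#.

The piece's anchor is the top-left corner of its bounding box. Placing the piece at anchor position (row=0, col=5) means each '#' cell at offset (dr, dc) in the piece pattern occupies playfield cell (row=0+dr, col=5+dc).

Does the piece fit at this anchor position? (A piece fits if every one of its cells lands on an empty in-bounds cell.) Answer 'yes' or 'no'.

Check each piece cell at anchor (0, 5):
  offset (0,1) -> (0,6): empty -> OK
  offset (1,0) -> (1,5): empty -> OK
  offset (1,1) -> (1,6): empty -> OK
  offset (2,0) -> (2,5): empty -> OK
All cells valid: yes

Answer: yes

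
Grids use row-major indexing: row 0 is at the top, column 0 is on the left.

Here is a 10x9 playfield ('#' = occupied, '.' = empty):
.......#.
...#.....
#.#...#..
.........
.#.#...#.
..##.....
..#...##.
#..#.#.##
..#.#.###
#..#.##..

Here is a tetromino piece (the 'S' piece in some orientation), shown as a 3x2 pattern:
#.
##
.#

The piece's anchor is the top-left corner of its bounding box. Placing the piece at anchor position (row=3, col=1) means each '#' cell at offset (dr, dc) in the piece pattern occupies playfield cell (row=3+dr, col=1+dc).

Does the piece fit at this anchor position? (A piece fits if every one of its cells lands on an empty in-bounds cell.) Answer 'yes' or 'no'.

Check each piece cell at anchor (3, 1):
  offset (0,0) -> (3,1): empty -> OK
  offset (1,0) -> (4,1): occupied ('#') -> FAIL
  offset (1,1) -> (4,2): empty -> OK
  offset (2,1) -> (5,2): occupied ('#') -> FAIL
All cells valid: no

Answer: no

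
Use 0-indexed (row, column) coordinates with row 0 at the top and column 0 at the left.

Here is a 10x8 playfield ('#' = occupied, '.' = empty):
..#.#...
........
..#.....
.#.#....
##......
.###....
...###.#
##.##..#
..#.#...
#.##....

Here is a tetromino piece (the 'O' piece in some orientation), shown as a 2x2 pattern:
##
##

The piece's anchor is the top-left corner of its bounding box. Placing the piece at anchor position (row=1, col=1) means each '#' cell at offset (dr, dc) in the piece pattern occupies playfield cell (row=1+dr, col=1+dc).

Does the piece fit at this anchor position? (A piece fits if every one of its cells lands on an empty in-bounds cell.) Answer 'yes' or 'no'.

Answer: no

Derivation:
Check each piece cell at anchor (1, 1):
  offset (0,0) -> (1,1): empty -> OK
  offset (0,1) -> (1,2): empty -> OK
  offset (1,0) -> (2,1): empty -> OK
  offset (1,1) -> (2,2): occupied ('#') -> FAIL
All cells valid: no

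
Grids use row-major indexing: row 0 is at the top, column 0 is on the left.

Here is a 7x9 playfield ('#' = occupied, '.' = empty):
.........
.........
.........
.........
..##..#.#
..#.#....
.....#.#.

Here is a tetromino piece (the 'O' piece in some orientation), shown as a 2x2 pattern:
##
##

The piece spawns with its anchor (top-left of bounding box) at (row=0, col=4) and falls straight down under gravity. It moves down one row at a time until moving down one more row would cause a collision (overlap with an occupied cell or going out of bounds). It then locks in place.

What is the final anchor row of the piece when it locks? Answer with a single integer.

Answer: 3

Derivation:
Spawn at (row=0, col=4). Try each row:
  row 0: fits
  row 1: fits
  row 2: fits
  row 3: fits
  row 4: blocked -> lock at row 3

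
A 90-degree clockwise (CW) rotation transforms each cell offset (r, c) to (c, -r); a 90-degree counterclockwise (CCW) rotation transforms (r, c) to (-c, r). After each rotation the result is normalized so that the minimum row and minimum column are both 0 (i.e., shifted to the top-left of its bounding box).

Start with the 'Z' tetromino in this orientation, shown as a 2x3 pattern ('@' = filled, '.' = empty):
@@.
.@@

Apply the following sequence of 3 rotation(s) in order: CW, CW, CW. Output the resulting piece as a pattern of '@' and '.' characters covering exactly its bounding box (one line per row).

Answer: .@
@@
@.

Derivation:
Start:
@@.
.@@
After rotation 1 (CW):
.@
@@
@.
After rotation 2 (CW):
@@.
.@@
After rotation 3 (CW):
.@
@@
@.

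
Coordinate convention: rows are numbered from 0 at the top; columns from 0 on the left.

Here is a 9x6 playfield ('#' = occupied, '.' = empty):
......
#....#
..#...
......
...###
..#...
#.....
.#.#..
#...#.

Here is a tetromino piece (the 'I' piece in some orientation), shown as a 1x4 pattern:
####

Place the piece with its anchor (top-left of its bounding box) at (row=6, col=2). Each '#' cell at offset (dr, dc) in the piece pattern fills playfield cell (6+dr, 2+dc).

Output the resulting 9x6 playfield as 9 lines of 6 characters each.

Fill (6+0,2+0) = (6,2)
Fill (6+0,2+1) = (6,3)
Fill (6+0,2+2) = (6,4)
Fill (6+0,2+3) = (6,5)

Answer: ......
#....#
..#...
......
...###
..#...
#.####
.#.#..
#...#.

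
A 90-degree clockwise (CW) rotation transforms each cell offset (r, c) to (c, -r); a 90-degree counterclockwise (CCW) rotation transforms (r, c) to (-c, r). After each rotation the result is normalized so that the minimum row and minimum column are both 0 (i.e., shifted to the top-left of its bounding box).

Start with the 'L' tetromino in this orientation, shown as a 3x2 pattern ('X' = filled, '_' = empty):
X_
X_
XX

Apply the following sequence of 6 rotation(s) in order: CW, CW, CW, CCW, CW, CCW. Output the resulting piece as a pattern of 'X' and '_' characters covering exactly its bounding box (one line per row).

Answer: XX
_X
_X

Derivation:
Start:
X_
X_
XX
After rotation 1 (CW):
XXX
X__
After rotation 2 (CW):
XX
_X
_X
After rotation 3 (CW):
__X
XXX
After rotation 4 (CCW):
XX
_X
_X
After rotation 5 (CW):
__X
XXX
After rotation 6 (CCW):
XX
_X
_X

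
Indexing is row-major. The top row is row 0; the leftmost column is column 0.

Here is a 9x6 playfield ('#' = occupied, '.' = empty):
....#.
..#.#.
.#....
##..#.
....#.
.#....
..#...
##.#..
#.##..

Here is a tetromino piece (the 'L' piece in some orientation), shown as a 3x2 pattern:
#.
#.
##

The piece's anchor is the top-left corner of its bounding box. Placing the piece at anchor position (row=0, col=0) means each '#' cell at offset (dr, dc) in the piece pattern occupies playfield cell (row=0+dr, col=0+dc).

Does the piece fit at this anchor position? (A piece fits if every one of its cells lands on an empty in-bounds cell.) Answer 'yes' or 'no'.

Check each piece cell at anchor (0, 0):
  offset (0,0) -> (0,0): empty -> OK
  offset (1,0) -> (1,0): empty -> OK
  offset (2,0) -> (2,0): empty -> OK
  offset (2,1) -> (2,1): occupied ('#') -> FAIL
All cells valid: no

Answer: no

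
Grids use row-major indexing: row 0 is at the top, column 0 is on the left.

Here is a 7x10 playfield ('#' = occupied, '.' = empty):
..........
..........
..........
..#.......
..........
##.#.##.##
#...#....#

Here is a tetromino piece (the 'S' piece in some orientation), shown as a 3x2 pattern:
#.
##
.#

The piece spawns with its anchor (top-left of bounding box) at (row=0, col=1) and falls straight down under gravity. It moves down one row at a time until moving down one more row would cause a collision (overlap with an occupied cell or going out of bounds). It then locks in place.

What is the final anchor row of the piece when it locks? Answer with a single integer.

Answer: 0

Derivation:
Spawn at (row=0, col=1). Try each row:
  row 0: fits
  row 1: blocked -> lock at row 0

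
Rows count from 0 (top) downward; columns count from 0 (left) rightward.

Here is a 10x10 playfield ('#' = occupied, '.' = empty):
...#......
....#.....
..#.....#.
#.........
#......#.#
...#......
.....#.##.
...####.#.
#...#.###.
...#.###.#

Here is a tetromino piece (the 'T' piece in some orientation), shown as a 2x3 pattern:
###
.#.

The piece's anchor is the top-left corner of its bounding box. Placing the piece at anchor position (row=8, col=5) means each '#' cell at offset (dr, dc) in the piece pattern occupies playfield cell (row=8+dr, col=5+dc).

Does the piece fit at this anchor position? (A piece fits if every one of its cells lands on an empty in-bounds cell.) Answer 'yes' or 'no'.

Check each piece cell at anchor (8, 5):
  offset (0,0) -> (8,5): empty -> OK
  offset (0,1) -> (8,6): occupied ('#') -> FAIL
  offset (0,2) -> (8,7): occupied ('#') -> FAIL
  offset (1,1) -> (9,6): occupied ('#') -> FAIL
All cells valid: no

Answer: no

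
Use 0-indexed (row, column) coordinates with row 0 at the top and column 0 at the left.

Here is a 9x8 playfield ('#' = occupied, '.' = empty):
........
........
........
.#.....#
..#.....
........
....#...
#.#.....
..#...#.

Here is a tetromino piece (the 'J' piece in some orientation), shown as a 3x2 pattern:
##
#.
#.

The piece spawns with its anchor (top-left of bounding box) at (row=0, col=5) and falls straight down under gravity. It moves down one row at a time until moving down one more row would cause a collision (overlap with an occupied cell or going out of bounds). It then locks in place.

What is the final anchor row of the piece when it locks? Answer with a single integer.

Answer: 6

Derivation:
Spawn at (row=0, col=5). Try each row:
  row 0: fits
  row 1: fits
  row 2: fits
  row 3: fits
  row 4: fits
  row 5: fits
  row 6: fits
  row 7: blocked -> lock at row 6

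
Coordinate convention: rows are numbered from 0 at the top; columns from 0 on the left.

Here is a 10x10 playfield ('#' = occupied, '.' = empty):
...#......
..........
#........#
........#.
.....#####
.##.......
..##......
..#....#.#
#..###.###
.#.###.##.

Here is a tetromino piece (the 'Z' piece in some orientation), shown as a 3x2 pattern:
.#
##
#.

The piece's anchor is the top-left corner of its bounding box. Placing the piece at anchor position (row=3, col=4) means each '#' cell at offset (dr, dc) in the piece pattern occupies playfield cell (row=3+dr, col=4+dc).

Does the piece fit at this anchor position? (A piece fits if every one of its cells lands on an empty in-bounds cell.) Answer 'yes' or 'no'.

Check each piece cell at anchor (3, 4):
  offset (0,1) -> (3,5): empty -> OK
  offset (1,0) -> (4,4): empty -> OK
  offset (1,1) -> (4,5): occupied ('#') -> FAIL
  offset (2,0) -> (5,4): empty -> OK
All cells valid: no

Answer: no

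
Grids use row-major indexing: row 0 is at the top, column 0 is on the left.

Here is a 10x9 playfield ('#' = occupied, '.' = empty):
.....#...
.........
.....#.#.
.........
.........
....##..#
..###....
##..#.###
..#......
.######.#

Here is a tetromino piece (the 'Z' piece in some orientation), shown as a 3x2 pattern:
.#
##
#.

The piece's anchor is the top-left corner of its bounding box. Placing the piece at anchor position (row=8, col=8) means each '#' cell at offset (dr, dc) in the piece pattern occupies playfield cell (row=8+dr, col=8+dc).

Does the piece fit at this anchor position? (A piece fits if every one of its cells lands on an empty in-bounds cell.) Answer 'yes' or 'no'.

Answer: no

Derivation:
Check each piece cell at anchor (8, 8):
  offset (0,1) -> (8,9): out of bounds -> FAIL
  offset (1,0) -> (9,8): occupied ('#') -> FAIL
  offset (1,1) -> (9,9): out of bounds -> FAIL
  offset (2,0) -> (10,8): out of bounds -> FAIL
All cells valid: no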